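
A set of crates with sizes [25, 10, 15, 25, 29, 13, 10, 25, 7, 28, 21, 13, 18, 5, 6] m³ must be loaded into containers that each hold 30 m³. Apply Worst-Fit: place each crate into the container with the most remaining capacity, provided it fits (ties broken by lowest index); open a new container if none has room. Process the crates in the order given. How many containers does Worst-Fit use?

25 m³ → container 1 (remaining 5 m³)
10 m³ → container 2 (remaining 20 m³)
15 m³ → container 2 (remaining 5 m³)
25 m³ → container 3 (remaining 5 m³)
29 m³ → container 4 (remaining 1 m³)
13 m³ → container 5 (remaining 17 m³)
10 m³ → container 5 (remaining 7 m³)
25 m³ → container 6 (remaining 5 m³)
7 m³ → container 5 (remaining 0 m³)
28 m³ → container 7 (remaining 2 m³)
21 m³ → container 8 (remaining 9 m³)
13 m³ → container 9 (remaining 17 m³)
18 m³ → container 10 (remaining 12 m³)
5 m³ → container 9 (remaining 12 m³)
6 m³ → container 9 (remaining 6 m³)
Final containers: [25] [10,15] [25] [29] [13,10,7] [25] [28] [21] [13,5,6] [18].

10 containers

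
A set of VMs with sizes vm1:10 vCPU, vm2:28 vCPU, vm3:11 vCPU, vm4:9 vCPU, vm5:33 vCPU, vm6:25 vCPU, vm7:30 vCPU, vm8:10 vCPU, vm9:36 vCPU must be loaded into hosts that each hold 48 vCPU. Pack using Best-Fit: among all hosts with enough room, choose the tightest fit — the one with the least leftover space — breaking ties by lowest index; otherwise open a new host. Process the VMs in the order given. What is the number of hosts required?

Put vm1 (10 vCPU) in host 1; 38 vCPU remain.
Put vm2 (28 vCPU) in host 1; 10 vCPU remain.
Put vm3 (11 vCPU) in host 2; 37 vCPU remain.
Put vm4 (9 vCPU) in host 1; 1 vCPU remain.
Put vm5 (33 vCPU) in host 2; 4 vCPU remain.
Put vm6 (25 vCPU) in host 3; 23 vCPU remain.
Put vm7 (30 vCPU) in host 4; 18 vCPU remain.
Put vm8 (10 vCPU) in host 4; 8 vCPU remain.
Put vm9 (36 vCPU) in host 5; 12 vCPU remain.
Final hosts: [10,28,9] [11,33] [25] [30,10] [36].

5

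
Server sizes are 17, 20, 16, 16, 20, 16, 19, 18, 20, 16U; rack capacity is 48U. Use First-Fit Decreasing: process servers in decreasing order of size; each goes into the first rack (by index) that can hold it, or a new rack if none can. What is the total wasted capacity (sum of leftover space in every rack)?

62

Sorted descending: 20, 20, 20, 19, 18, 17, 16, 16, 16, 16.
20U → rack 1 (remaining 28U)
20U → rack 1 (remaining 8U)
20U → rack 2 (remaining 28U)
19U → rack 2 (remaining 9U)
18U → rack 3 (remaining 30U)
17U → rack 3 (remaining 13U)
16U → rack 4 (remaining 32U)
16U → rack 4 (remaining 16U)
16U → rack 4 (remaining 0U)
16U → rack 5 (remaining 32U)
5 racks × 48U = 240U; used 178U; unused 62U.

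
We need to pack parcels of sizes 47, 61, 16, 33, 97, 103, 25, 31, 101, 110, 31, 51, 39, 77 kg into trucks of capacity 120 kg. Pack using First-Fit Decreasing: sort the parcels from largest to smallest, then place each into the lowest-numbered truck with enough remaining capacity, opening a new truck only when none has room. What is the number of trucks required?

8 trucks

Sorted descending: 110, 103, 101, 97, 77, 61, 51, 47, 39, 33, 31, 31, 25, 16.
Put 110 kg in truck 1; 10 kg remain.
Put 103 kg in truck 2; 17 kg remain.
Put 101 kg in truck 3; 19 kg remain.
Put 97 kg in truck 4; 23 kg remain.
Put 77 kg in truck 5; 43 kg remain.
Put 61 kg in truck 6; 59 kg remain.
Put 51 kg in truck 6; 8 kg remain.
Put 47 kg in truck 7; 73 kg remain.
Put 39 kg in truck 5; 4 kg remain.
Put 33 kg in truck 7; 40 kg remain.
Put 31 kg in truck 7; 9 kg remain.
Put 31 kg in truck 8; 89 kg remain.
Put 25 kg in truck 8; 64 kg remain.
Put 16 kg in truck 2; 1 kg remain.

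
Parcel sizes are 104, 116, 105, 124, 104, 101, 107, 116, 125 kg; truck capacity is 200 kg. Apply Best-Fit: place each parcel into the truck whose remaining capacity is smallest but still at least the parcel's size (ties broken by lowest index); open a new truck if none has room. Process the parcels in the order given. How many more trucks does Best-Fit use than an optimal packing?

0

Best-Fit: [104] [116] [105] [124] [104] [101] [107] [116] [125] → 9 trucks.
9 parcels exceed 100 kg (half the capacity), and no two of those can share a truck, so at least 9 trucks are needed.
So 9 is already optimal.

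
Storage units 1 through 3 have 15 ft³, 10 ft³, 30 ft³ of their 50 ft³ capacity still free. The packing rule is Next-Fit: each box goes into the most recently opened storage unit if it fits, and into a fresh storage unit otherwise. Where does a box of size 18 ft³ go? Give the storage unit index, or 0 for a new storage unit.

3

Next-Fit only looks at storage unit 3, which has 30 ft³ free.
18 ft³ fits there.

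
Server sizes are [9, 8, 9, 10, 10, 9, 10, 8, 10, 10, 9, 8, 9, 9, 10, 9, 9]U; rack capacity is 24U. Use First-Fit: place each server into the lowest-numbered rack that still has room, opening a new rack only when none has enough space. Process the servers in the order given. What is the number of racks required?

9 racks

9U → rack 1 (remaining 15U)
8U → rack 1 (remaining 7U)
9U → rack 2 (remaining 15U)
10U → rack 2 (remaining 5U)
10U → rack 3 (remaining 14U)
9U → rack 3 (remaining 5U)
10U → rack 4 (remaining 14U)
8U → rack 4 (remaining 6U)
10U → rack 5 (remaining 14U)
10U → rack 5 (remaining 4U)
9U → rack 6 (remaining 15U)
8U → rack 6 (remaining 7U)
9U → rack 7 (remaining 15U)
9U → rack 7 (remaining 6U)
10U → rack 8 (remaining 14U)
9U → rack 8 (remaining 5U)
9U → rack 9 (remaining 15U)
Final racks: [9,8] [9,10] [10,9] [10,8] [10,10] [9,8] [9,9] [10,9] [9].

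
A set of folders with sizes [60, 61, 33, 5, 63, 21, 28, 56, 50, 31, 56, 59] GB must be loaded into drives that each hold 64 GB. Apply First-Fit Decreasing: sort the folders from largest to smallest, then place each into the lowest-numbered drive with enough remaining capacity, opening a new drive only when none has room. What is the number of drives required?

9 drives

Sorted descending: 63, 61, 60, 59, 56, 56, 50, 33, 31, 28, 21, 5.
Put 63 GB in drive 1; 1 GB remain.
Put 61 GB in drive 2; 3 GB remain.
Put 60 GB in drive 3; 4 GB remain.
Put 59 GB in drive 4; 5 GB remain.
Put 56 GB in drive 5; 8 GB remain.
Put 56 GB in drive 6; 8 GB remain.
Put 50 GB in drive 7; 14 GB remain.
Put 33 GB in drive 8; 31 GB remain.
Put 31 GB in drive 8; 0 GB remain.
Put 28 GB in drive 9; 36 GB remain.
Put 21 GB in drive 9; 15 GB remain.
Put 5 GB in drive 4; 0 GB remain.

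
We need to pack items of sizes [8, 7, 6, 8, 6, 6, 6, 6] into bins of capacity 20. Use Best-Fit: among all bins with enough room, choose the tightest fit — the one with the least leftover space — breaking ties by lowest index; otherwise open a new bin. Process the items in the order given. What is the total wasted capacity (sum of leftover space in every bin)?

Put 8 in bin 1; 12 remain.
Put 7 in bin 1; 5 remain.
Put 6 in bin 2; 14 remain.
Put 8 in bin 2; 6 remain.
Put 6 in bin 2; 0 remain.
Put 6 in bin 3; 14 remain.
Put 6 in bin 3; 8 remain.
Put 6 in bin 3; 2 remain.
3 bins × 20 = 60; used 53; unused 7.

7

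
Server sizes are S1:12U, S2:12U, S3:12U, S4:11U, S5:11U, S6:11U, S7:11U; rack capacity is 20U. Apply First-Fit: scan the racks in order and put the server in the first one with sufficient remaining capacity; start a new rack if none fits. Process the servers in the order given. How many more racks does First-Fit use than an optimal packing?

0

First-Fit: [12] [12] [12] [11] [11] [11] [11] → 7 racks.
7 servers exceed 10U (half the capacity), and no two of those can share a rack, so at least 7 racks are needed.
So 7 is already optimal.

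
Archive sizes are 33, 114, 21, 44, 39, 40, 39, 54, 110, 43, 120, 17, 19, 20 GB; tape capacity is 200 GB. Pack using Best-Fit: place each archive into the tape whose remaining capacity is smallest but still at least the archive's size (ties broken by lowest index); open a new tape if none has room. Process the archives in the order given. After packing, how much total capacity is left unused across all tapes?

87

tape 1: place 33 GB, 167 GB left
tape 1: place 114 GB, 53 GB left
tape 1: place 21 GB, 32 GB left
tape 2: place 44 GB, 156 GB left
tape 2: place 39 GB, 117 GB left
tape 2: place 40 GB, 77 GB left
tape 2: place 39 GB, 38 GB left
tape 3: place 54 GB, 146 GB left
tape 3: place 110 GB, 36 GB left
tape 4: place 43 GB, 157 GB left
tape 4: place 120 GB, 37 GB left
tape 1: place 17 GB, 15 GB left
tape 3: place 19 GB, 17 GB left
tape 4: place 20 GB, 17 GB left
4 tapes × 200 GB = 800 GB; used 713 GB; unused 87 GB.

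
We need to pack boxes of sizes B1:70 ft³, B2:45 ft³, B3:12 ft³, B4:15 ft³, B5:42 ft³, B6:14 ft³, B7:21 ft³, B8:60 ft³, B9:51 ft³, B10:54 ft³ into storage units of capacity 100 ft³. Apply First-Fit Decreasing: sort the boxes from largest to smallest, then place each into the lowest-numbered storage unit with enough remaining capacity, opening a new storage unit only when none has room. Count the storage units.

Sorted descending: 70, 60, 54, 51, 45, 42, 21, 15, 14, 12.
Put 70 ft³ in storage unit 1; 30 ft³ remain.
Put 60 ft³ in storage unit 2; 40 ft³ remain.
Put 54 ft³ in storage unit 3; 46 ft³ remain.
Put 51 ft³ in storage unit 4; 49 ft³ remain.
Put 45 ft³ in storage unit 3; 1 ft³ remain.
Put 42 ft³ in storage unit 4; 7 ft³ remain.
Put 21 ft³ in storage unit 1; 9 ft³ remain.
Put 15 ft³ in storage unit 2; 25 ft³ remain.
Put 14 ft³ in storage unit 2; 11 ft³ remain.
Put 12 ft³ in storage unit 5; 88 ft³ remain.

5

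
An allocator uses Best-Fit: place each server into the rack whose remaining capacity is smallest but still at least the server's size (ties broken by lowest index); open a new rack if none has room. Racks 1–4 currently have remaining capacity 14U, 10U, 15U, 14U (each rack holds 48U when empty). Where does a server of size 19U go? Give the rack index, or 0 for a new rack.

No rack has ≥ 19U free, so a new rack is opened.

0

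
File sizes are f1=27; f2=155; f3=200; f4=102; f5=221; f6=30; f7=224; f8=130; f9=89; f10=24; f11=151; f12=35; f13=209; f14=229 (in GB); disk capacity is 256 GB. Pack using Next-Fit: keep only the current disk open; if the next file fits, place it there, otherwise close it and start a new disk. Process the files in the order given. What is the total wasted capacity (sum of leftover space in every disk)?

f1 (27 GB) → disk 1 (remaining 229 GB)
f2 (155 GB) → disk 1 (remaining 74 GB)
f3 (200 GB) → disk 2 (remaining 56 GB)
f4 (102 GB) → disk 3 (remaining 154 GB)
f5 (221 GB) → disk 4 (remaining 35 GB)
f6 (30 GB) → disk 4 (remaining 5 GB)
f7 (224 GB) → disk 5 (remaining 32 GB)
f8 (130 GB) → disk 6 (remaining 126 GB)
f9 (89 GB) → disk 6 (remaining 37 GB)
f10 (24 GB) → disk 6 (remaining 13 GB)
f11 (151 GB) → disk 7 (remaining 105 GB)
f12 (35 GB) → disk 7 (remaining 70 GB)
f13 (209 GB) → disk 8 (remaining 47 GB)
f14 (229 GB) → disk 9 (remaining 27 GB)
9 disks × 256 GB = 2304 GB; used 1826 GB; unused 478 GB.

478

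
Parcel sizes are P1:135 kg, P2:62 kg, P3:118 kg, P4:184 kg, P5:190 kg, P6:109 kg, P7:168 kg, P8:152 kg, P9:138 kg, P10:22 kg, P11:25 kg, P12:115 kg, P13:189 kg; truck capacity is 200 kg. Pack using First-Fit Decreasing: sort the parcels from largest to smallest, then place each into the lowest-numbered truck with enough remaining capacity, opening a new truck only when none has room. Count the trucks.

Sorted descending: 190, 189, 184, 168, 152, 138, 135, 118, 115, 109, 62, 25, 22.
190 kg → truck 1 (remaining 10 kg)
189 kg → truck 2 (remaining 11 kg)
184 kg → truck 3 (remaining 16 kg)
168 kg → truck 4 (remaining 32 kg)
152 kg → truck 5 (remaining 48 kg)
138 kg → truck 6 (remaining 62 kg)
135 kg → truck 7 (remaining 65 kg)
118 kg → truck 8 (remaining 82 kg)
115 kg → truck 9 (remaining 85 kg)
109 kg → truck 10 (remaining 91 kg)
62 kg → truck 6 (remaining 0 kg)
25 kg → truck 4 (remaining 7 kg)
22 kg → truck 5 (remaining 26 kg)
Final trucks: [190] [189] [184] [168,25] [152,22] [138,62] [135] [118] [115] [109].

10 trucks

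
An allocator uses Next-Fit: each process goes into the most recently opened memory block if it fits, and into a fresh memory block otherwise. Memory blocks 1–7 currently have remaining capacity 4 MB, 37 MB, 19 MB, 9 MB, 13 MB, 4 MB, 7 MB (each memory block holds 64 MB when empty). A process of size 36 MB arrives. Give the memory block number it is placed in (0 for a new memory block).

Next-Fit only looks at memory block 7, which has 7 MB free.
36 MB does not fit, so a new memory block is opened.

0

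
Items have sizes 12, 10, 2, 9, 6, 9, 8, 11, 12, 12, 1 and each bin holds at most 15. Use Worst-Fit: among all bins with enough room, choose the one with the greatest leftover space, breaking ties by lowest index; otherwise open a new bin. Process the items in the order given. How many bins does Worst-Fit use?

12 → bin 1 (remaining 3)
10 → bin 2 (remaining 5)
2 → bin 2 (remaining 3)
9 → bin 3 (remaining 6)
6 → bin 3 (remaining 0)
9 → bin 4 (remaining 6)
8 → bin 5 (remaining 7)
11 → bin 6 (remaining 4)
12 → bin 7 (remaining 3)
12 → bin 8 (remaining 3)
1 → bin 5 (remaining 6)
Final bins: [12] [10,2] [9,6] [9] [8,1] [11] [12] [12].

8 bins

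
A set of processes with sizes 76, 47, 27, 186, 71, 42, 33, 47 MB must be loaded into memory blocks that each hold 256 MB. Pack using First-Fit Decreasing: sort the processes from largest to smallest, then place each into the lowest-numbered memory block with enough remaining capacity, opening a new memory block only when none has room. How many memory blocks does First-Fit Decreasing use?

Sorted descending: 186, 76, 71, 47, 47, 42, 33, 27.
186 MB → memory block 1 (remaining 70 MB)
76 MB → memory block 2 (remaining 180 MB)
71 MB → memory block 2 (remaining 109 MB)
47 MB → memory block 1 (remaining 23 MB)
47 MB → memory block 2 (remaining 62 MB)
42 MB → memory block 2 (remaining 20 MB)
33 MB → memory block 3 (remaining 223 MB)
27 MB → memory block 3 (remaining 196 MB)
Final memory blocks: [186,47] [76,71,47,42] [33,27].

3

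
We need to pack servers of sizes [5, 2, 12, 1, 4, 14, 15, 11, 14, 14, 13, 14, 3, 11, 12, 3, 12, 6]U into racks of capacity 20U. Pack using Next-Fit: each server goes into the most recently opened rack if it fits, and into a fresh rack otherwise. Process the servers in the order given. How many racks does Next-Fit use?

11 racks

rack 1: place 5U, 15U left
rack 1: place 2U, 13U left
rack 1: place 12U, 1U left
rack 1: place 1U, 0U left
rack 2: place 4U, 16U left
rack 2: place 14U, 2U left
rack 3: place 15U, 5U left
rack 4: place 11U, 9U left
rack 5: place 14U, 6U left
rack 6: place 14U, 6U left
rack 7: place 13U, 7U left
rack 8: place 14U, 6U left
rack 8: place 3U, 3U left
rack 9: place 11U, 9U left
rack 10: place 12U, 8U left
rack 10: place 3U, 5U left
rack 11: place 12U, 8U left
rack 11: place 6U, 2U left
Final racks: [5,2,12,1] [4,14] [15] [11] [14] [14] [13] [14,3] [11] [12,3] [12,6].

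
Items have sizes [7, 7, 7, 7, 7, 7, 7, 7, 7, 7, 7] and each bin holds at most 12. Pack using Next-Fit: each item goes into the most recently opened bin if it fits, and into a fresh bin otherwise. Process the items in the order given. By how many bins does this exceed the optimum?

Next-Fit: [7] [7] [7] [7] [7] [7] [7] [7] [7] [7] [7] → 11 bins.
11 items exceed 6 (half the capacity), and no two of those can share a bin, so at least 11 bins are needed.
So 11 is already optimal.

0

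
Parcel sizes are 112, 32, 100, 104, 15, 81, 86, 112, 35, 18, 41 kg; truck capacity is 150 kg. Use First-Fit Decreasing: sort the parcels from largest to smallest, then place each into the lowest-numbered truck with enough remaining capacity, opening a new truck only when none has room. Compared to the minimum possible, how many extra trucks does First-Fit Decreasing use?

First-Fit Decreasing: [112,35] [112,32] [104,41] [100,18,15] [86] [81] → 6 trucks.
6 parcels exceed 75 kg (half the capacity), and no two of those can share a truck, so at least 6 trucks are needed.
So 6 is already optimal.

0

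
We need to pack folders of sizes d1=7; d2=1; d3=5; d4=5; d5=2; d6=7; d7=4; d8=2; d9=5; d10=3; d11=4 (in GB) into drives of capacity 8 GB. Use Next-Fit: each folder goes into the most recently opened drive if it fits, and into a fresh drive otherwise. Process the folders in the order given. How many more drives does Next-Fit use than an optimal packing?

Next-Fit: [7,1] [5] [5,2] [7] [4,2] [5,3] [4] → 7 drives.
Total size 45 GB; any packing needs at least ⌈45/8⌉ = 6 drives.
An optimal packing achieves that bound: [7,1] [7] [5,3] [5,2] [5,2] [4,4] → 6 drives.
Excess: 7 − 6 = 1.

1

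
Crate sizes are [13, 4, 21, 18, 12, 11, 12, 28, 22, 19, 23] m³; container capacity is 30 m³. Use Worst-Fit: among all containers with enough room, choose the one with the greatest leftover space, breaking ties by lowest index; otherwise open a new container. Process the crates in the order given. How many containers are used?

container 1: place 13 m³, 17 m³ left
container 1: place 4 m³, 13 m³ left
container 2: place 21 m³, 9 m³ left
container 3: place 18 m³, 12 m³ left
container 1: place 12 m³, 1 m³ left
container 3: place 11 m³, 1 m³ left
container 4: place 12 m³, 18 m³ left
container 5: place 28 m³, 2 m³ left
container 6: place 22 m³, 8 m³ left
container 7: place 19 m³, 11 m³ left
container 8: place 23 m³, 7 m³ left

8 containers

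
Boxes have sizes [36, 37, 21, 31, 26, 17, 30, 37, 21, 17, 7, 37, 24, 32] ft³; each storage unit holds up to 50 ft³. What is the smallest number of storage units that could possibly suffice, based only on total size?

8 storage units

Total size = 36 + 37 + 21 + 31 + 26 + 17 + 30 + 37 + 21 + 17 + 7 + 37 + 24 + 32 = 373 ft³.
⌈373 / 50⌉ = 8.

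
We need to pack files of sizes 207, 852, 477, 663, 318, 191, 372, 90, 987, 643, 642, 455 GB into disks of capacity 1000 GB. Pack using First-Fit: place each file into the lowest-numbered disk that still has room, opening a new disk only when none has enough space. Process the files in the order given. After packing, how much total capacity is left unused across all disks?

Put 207 GB in disk 1; 793 GB remain.
Put 852 GB in disk 2; 148 GB remain.
Put 477 GB in disk 1; 316 GB remain.
Put 663 GB in disk 3; 337 GB remain.
Put 318 GB in disk 3; 19 GB remain.
Put 191 GB in disk 1; 125 GB remain.
Put 372 GB in disk 4; 628 GB remain.
Put 90 GB in disk 1; 35 GB remain.
Put 987 GB in disk 5; 13 GB remain.
Put 643 GB in disk 6; 357 GB remain.
Put 642 GB in disk 7; 358 GB remain.
Put 455 GB in disk 4; 173 GB remain.
7 disks × 1000 GB = 7000 GB; used 5897 GB; unused 1103 GB.

1103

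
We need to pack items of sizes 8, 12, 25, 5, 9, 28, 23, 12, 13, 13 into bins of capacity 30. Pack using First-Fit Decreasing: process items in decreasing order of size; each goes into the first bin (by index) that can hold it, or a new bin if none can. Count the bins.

6 bins

Sorted descending: 28, 25, 23, 13, 13, 12, 12, 9, 8, 5.
bin 1: place 28, 2 left
bin 2: place 25, 5 left
bin 3: place 23, 7 left
bin 4: place 13, 17 left
bin 4: place 13, 4 left
bin 5: place 12, 18 left
bin 5: place 12, 6 left
bin 6: place 9, 21 left
bin 6: place 8, 13 left
bin 2: place 5, 0 left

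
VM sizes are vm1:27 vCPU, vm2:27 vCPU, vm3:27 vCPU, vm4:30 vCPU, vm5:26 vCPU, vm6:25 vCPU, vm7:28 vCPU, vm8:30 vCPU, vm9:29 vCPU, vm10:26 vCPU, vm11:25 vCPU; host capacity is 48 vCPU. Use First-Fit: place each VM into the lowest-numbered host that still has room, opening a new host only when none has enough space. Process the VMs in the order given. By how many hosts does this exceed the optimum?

0

First-Fit: [27] [27] [27] [30] [26] [25] [28] [30] [29] [26] [25] → 11 hosts.
11 VMs exceed 24 vCPU (half the capacity), and no two of those can share a host, so at least 11 hosts are needed.
So 11 is already optimal.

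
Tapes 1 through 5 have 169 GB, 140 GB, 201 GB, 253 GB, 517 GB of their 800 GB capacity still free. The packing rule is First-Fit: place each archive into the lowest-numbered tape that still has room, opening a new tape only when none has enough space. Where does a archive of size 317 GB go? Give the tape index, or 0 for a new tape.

Tapes with room: tape 5 (517 GB).
The first with room is tape 5.

5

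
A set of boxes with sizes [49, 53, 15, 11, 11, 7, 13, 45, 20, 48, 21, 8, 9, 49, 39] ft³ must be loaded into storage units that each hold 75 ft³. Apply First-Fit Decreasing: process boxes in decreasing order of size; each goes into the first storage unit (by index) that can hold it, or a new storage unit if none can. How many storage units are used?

6 storage units

Sorted descending: 53, 49, 49, 48, 45, 39, 21, 20, 15, 13, 11, 11, 9, 8, 7.
storage unit 1: place 53 ft³, 22 ft³ left
storage unit 2: place 49 ft³, 26 ft³ left
storage unit 3: place 49 ft³, 26 ft³ left
storage unit 4: place 48 ft³, 27 ft³ left
storage unit 5: place 45 ft³, 30 ft³ left
storage unit 6: place 39 ft³, 36 ft³ left
storage unit 1: place 21 ft³, 1 ft³ left
storage unit 2: place 20 ft³, 6 ft³ left
storage unit 3: place 15 ft³, 11 ft³ left
storage unit 4: place 13 ft³, 14 ft³ left
storage unit 3: place 11 ft³, 0 ft³ left
storage unit 4: place 11 ft³, 3 ft³ left
storage unit 5: place 9 ft³, 21 ft³ left
storage unit 5: place 8 ft³, 13 ft³ left
storage unit 5: place 7 ft³, 6 ft³ left
Final storage units: [53,21] [49,20] [49,15,11] [48,13,11] [45,9,8,7] [39].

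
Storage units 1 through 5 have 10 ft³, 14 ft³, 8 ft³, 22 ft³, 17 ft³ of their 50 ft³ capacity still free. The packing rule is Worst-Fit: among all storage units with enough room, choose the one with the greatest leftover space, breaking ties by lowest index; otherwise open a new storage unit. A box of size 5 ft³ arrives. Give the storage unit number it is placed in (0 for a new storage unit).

Storage units with room: storage unit 1 (10 ft³), storage unit 2 (14 ft³), storage unit 3 (8 ft³), storage unit 4 (22 ft³), storage unit 5 (17 ft³).
Most room is storage unit 4 with 22 ft³ free.

4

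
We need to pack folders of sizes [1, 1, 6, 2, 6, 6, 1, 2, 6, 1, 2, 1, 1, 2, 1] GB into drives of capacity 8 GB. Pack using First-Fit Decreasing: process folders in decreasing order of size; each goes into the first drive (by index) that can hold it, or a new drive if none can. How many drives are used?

Sorted descending: 6, 6, 6, 6, 2, 2, 2, 2, 1, 1, 1, 1, 1, 1, 1.
drive 1: place 6 GB, 2 GB left
drive 2: place 6 GB, 2 GB left
drive 3: place 6 GB, 2 GB left
drive 4: place 6 GB, 2 GB left
drive 1: place 2 GB, 0 GB left
drive 2: place 2 GB, 0 GB left
drive 3: place 2 GB, 0 GB left
drive 4: place 2 GB, 0 GB left
drive 5: place 1 GB, 7 GB left
drive 5: place 1 GB, 6 GB left
drive 5: place 1 GB, 5 GB left
drive 5: place 1 GB, 4 GB left
drive 5: place 1 GB, 3 GB left
drive 5: place 1 GB, 2 GB left
drive 5: place 1 GB, 1 GB left
Final drives: [6,2] [6,2] [6,2] [6,2] [1,1,1,1,1,1,1].

5 drives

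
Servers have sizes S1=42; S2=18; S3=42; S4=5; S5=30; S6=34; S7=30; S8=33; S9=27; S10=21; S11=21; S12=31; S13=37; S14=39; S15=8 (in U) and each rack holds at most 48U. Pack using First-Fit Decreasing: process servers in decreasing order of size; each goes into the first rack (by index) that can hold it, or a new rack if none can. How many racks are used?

11 racks

Sorted descending: 42, 42, 39, 37, 34, 33, 31, 30, 30, 27, 21, 21, 18, 8, 5.
42U → rack 1 (remaining 6U)
42U → rack 2 (remaining 6U)
39U → rack 3 (remaining 9U)
37U → rack 4 (remaining 11U)
34U → rack 5 (remaining 14U)
33U → rack 6 (remaining 15U)
31U → rack 7 (remaining 17U)
30U → rack 8 (remaining 18U)
30U → rack 9 (remaining 18U)
27U → rack 10 (remaining 21U)
21U → rack 10 (remaining 0U)
21U → rack 11 (remaining 27U)
18U → rack 8 (remaining 0U)
8U → rack 3 (remaining 1U)
5U → rack 1 (remaining 1U)
Final racks: [42,5] [42] [39,8] [37] [34] [33] [31] [30,18] [30] [27,21] [21].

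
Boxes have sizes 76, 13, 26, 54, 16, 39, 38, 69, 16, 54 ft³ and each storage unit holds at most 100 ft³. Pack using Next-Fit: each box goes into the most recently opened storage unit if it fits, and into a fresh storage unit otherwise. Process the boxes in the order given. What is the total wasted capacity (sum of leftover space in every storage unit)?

Put 76 ft³ in storage unit 1; 24 ft³ remain.
Put 13 ft³ in storage unit 1; 11 ft³ remain.
Put 26 ft³ in storage unit 2; 74 ft³ remain.
Put 54 ft³ in storage unit 2; 20 ft³ remain.
Put 16 ft³ in storage unit 2; 4 ft³ remain.
Put 39 ft³ in storage unit 3; 61 ft³ remain.
Put 38 ft³ in storage unit 3; 23 ft³ remain.
Put 69 ft³ in storage unit 4; 31 ft³ remain.
Put 16 ft³ in storage unit 4; 15 ft³ remain.
Put 54 ft³ in storage unit 5; 46 ft³ remain.
5 storage units × 100 ft³ = 500 ft³; used 401 ft³; unused 99 ft³.

99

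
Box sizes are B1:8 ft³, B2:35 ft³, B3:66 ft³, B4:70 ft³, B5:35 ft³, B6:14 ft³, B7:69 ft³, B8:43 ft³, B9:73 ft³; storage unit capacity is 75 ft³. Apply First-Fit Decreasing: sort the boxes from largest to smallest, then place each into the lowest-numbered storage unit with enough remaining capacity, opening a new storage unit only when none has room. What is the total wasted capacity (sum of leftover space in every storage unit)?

Sorted descending: 73, 70, 69, 66, 43, 35, 35, 14, 8.
Put 73 ft³ in storage unit 1; 2 ft³ remain.
Put 70 ft³ in storage unit 2; 5 ft³ remain.
Put 69 ft³ in storage unit 3; 6 ft³ remain.
Put 66 ft³ in storage unit 4; 9 ft³ remain.
Put 43 ft³ in storage unit 5; 32 ft³ remain.
Put 35 ft³ in storage unit 6; 40 ft³ remain.
Put 35 ft³ in storage unit 6; 5 ft³ remain.
Put 14 ft³ in storage unit 5; 18 ft³ remain.
Put 8 ft³ in storage unit 4; 1 ft³ remain.
6 storage units × 75 ft³ = 450 ft³; used 413 ft³; unused 37 ft³.

37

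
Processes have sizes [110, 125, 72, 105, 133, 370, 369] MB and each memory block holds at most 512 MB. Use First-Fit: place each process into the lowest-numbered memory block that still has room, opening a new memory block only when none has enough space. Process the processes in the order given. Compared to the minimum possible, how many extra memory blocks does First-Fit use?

First-Fit: [110,125,72,105] [133,370] [369] → 3 memory blocks.
Total size 1284 MB; any packing needs at least ⌈1284/512⌉ = 3 memory blocks.
So 3 is already optimal.

0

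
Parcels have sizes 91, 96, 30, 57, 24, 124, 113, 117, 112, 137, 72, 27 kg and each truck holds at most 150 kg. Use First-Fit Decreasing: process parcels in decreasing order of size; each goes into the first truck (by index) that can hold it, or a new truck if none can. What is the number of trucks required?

8 trucks

Sorted descending: 137, 124, 117, 113, 112, 96, 91, 72, 57, 30, 27, 24.
137 kg → truck 1 (remaining 13 kg)
124 kg → truck 2 (remaining 26 kg)
117 kg → truck 3 (remaining 33 kg)
113 kg → truck 4 (remaining 37 kg)
112 kg → truck 5 (remaining 38 kg)
96 kg → truck 6 (remaining 54 kg)
91 kg → truck 7 (remaining 59 kg)
72 kg → truck 8 (remaining 78 kg)
57 kg → truck 7 (remaining 2 kg)
30 kg → truck 3 (remaining 3 kg)
27 kg → truck 4 (remaining 10 kg)
24 kg → truck 2 (remaining 2 kg)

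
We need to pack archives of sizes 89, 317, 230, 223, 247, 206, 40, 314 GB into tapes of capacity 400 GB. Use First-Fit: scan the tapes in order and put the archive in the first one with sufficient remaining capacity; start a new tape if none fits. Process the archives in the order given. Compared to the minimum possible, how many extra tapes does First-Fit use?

First-Fit: [89,230,40] [317] [223] [247] [206] [314] → 6 tapes.
6 archives exceed 200 GB (half the capacity), and no two of those can share a tape, so at least 6 tapes are needed.
So 6 is already optimal.

0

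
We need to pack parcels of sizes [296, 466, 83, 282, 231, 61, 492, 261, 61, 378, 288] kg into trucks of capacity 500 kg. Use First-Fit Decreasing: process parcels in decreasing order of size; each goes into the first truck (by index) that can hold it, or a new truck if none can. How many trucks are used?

7 trucks

Sorted descending: 492, 466, 378, 296, 288, 282, 261, 231, 83, 61, 61.
Put 492 kg in truck 1; 8 kg remain.
Put 466 kg in truck 2; 34 kg remain.
Put 378 kg in truck 3; 122 kg remain.
Put 296 kg in truck 4; 204 kg remain.
Put 288 kg in truck 5; 212 kg remain.
Put 282 kg in truck 6; 218 kg remain.
Put 261 kg in truck 7; 239 kg remain.
Put 231 kg in truck 7; 8 kg remain.
Put 83 kg in truck 3; 39 kg remain.
Put 61 kg in truck 4; 143 kg remain.
Put 61 kg in truck 4; 82 kg remain.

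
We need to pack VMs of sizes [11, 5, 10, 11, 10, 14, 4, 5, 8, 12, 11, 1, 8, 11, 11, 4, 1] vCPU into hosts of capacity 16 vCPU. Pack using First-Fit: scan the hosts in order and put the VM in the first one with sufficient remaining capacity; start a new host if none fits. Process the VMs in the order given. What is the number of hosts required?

10

host 1: place 11 vCPU, 5 vCPU left
host 1: place 5 vCPU, 0 vCPU left
host 2: place 10 vCPU, 6 vCPU left
host 3: place 11 vCPU, 5 vCPU left
host 4: place 10 vCPU, 6 vCPU left
host 5: place 14 vCPU, 2 vCPU left
host 2: place 4 vCPU, 2 vCPU left
host 3: place 5 vCPU, 0 vCPU left
host 6: place 8 vCPU, 8 vCPU left
host 7: place 12 vCPU, 4 vCPU left
host 8: place 11 vCPU, 5 vCPU left
host 2: place 1 vCPU, 1 vCPU left
host 6: place 8 vCPU, 0 vCPU left
host 9: place 11 vCPU, 5 vCPU left
host 10: place 11 vCPU, 5 vCPU left
host 4: place 4 vCPU, 2 vCPU left
host 2: place 1 vCPU, 0 vCPU left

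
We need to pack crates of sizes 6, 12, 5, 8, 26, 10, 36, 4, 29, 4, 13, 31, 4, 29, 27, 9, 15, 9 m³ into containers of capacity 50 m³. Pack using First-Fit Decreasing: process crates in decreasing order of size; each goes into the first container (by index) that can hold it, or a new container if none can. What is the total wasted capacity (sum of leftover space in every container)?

Sorted descending: 36, 31, 29, 29, 27, 26, 15, 13, 12, 10, 9, 9, 8, 6, 5, 4, 4, 4.
36 m³ → container 1 (remaining 14 m³)
31 m³ → container 2 (remaining 19 m³)
29 m³ → container 3 (remaining 21 m³)
29 m³ → container 4 (remaining 21 m³)
27 m³ → container 5 (remaining 23 m³)
26 m³ → container 6 (remaining 24 m³)
15 m³ → container 2 (remaining 4 m³)
13 m³ → container 1 (remaining 1 m³)
12 m³ → container 3 (remaining 9 m³)
10 m³ → container 4 (remaining 11 m³)
9 m³ → container 3 (remaining 0 m³)
9 m³ → container 4 (remaining 2 m³)
8 m³ → container 5 (remaining 15 m³)
6 m³ → container 5 (remaining 9 m³)
5 m³ → container 5 (remaining 4 m³)
4 m³ → container 2 (remaining 0 m³)
4 m³ → container 5 (remaining 0 m³)
4 m³ → container 6 (remaining 20 m³)
6 containers × 50 m³ = 300 m³; used 277 m³; unused 23 m³.

23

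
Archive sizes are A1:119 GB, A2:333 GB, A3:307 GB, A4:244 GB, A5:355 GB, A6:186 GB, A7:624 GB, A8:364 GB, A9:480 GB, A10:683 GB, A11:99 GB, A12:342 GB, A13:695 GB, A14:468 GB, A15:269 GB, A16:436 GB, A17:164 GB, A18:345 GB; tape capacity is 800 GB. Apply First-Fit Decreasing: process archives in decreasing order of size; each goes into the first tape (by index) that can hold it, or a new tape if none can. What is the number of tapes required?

9

Sorted descending: 695, 683, 624, 480, 468, 436, 364, 355, 345, 342, 333, 307, 269, 244, 186, 164, 119, 99.
tape 1: place 695 GB, 105 GB left
tape 2: place 683 GB, 117 GB left
tape 3: place 624 GB, 176 GB left
tape 4: place 480 GB, 320 GB left
tape 5: place 468 GB, 332 GB left
tape 6: place 436 GB, 364 GB left
tape 6: place 364 GB, 0 GB left
tape 7: place 355 GB, 445 GB left
tape 7: place 345 GB, 100 GB left
tape 8: place 342 GB, 458 GB left
tape 8: place 333 GB, 125 GB left
tape 4: place 307 GB, 13 GB left
tape 5: place 269 GB, 63 GB left
tape 9: place 244 GB, 556 GB left
tape 9: place 186 GB, 370 GB left
tape 3: place 164 GB, 12 GB left
tape 8: place 119 GB, 6 GB left
tape 1: place 99 GB, 6 GB left
Final tapes: [695,99] [683] [624,164] [480,307] [468,269] [436,364] [355,345] [342,333,119] [244,186].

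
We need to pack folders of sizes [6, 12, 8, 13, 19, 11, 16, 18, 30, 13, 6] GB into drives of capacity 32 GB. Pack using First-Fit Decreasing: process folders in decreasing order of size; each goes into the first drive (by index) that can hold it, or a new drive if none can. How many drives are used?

5 drives

Sorted descending: 30, 19, 18, 16, 13, 13, 12, 11, 8, 6, 6.
drive 1: place 30 GB, 2 GB left
drive 2: place 19 GB, 13 GB left
drive 3: place 18 GB, 14 GB left
drive 4: place 16 GB, 16 GB left
drive 2: place 13 GB, 0 GB left
drive 3: place 13 GB, 1 GB left
drive 4: place 12 GB, 4 GB left
drive 5: place 11 GB, 21 GB left
drive 5: place 8 GB, 13 GB left
drive 5: place 6 GB, 7 GB left
drive 5: place 6 GB, 1 GB left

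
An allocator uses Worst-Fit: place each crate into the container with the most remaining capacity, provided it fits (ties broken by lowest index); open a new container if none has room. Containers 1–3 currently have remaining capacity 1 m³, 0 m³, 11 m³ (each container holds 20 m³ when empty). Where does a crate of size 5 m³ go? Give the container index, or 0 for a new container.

Containers with room: container 3 (11 m³).
Most room is container 3 with 11 m³ free.

3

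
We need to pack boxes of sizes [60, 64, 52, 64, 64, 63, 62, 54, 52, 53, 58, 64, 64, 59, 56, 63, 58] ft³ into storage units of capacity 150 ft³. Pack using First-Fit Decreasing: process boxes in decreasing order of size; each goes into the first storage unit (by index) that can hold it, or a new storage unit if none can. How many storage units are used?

Sorted descending: 64, 64, 64, 64, 64, 63, 63, 62, 60, 59, 58, 58, 56, 54, 53, 52, 52.
Put 64 ft³ in storage unit 1; 86 ft³ remain.
Put 64 ft³ in storage unit 1; 22 ft³ remain.
Put 64 ft³ in storage unit 2; 86 ft³ remain.
Put 64 ft³ in storage unit 2; 22 ft³ remain.
Put 64 ft³ in storage unit 3; 86 ft³ remain.
Put 63 ft³ in storage unit 3; 23 ft³ remain.
Put 63 ft³ in storage unit 4; 87 ft³ remain.
Put 62 ft³ in storage unit 4; 25 ft³ remain.
Put 60 ft³ in storage unit 5; 90 ft³ remain.
Put 59 ft³ in storage unit 5; 31 ft³ remain.
Put 58 ft³ in storage unit 6; 92 ft³ remain.
Put 58 ft³ in storage unit 6; 34 ft³ remain.
Put 56 ft³ in storage unit 7; 94 ft³ remain.
Put 54 ft³ in storage unit 7; 40 ft³ remain.
Put 53 ft³ in storage unit 8; 97 ft³ remain.
Put 52 ft³ in storage unit 8; 45 ft³ remain.
Put 52 ft³ in storage unit 9; 98 ft³ remain.
Final storage units: [64,64] [64,64] [64,63] [63,62] [60,59] [58,58] [56,54] [53,52] [52].

9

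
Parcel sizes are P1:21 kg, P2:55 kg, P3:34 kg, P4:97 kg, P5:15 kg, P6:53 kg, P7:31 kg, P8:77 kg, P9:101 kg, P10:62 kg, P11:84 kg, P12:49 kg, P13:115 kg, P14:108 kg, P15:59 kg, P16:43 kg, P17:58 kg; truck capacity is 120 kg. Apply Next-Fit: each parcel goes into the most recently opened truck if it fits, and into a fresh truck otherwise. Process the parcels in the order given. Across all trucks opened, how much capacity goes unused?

truck 1: place P1 (21 kg), 99 kg left
truck 1: place P2 (55 kg), 44 kg left
truck 1: place P3 (34 kg), 10 kg left
truck 2: place P4 (97 kg), 23 kg left
truck 2: place P5 (15 kg), 8 kg left
truck 3: place P6 (53 kg), 67 kg left
truck 3: place P7 (31 kg), 36 kg left
truck 4: place P8 (77 kg), 43 kg left
truck 5: place P9 (101 kg), 19 kg left
truck 6: place P10 (62 kg), 58 kg left
truck 7: place P11 (84 kg), 36 kg left
truck 8: place P12 (49 kg), 71 kg left
truck 9: place P13 (115 kg), 5 kg left
truck 10: place P14 (108 kg), 12 kg left
truck 11: place P15 (59 kg), 61 kg left
truck 11: place P16 (43 kg), 18 kg left
truck 12: place P17 (58 kg), 62 kg left
12 trucks × 120 kg = 1440 kg; used 1062 kg; unused 378 kg.

378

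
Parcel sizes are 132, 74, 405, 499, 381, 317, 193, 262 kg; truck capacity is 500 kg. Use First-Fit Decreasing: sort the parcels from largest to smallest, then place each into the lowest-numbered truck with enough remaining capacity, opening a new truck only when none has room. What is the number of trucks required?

5

Sorted descending: 499, 405, 381, 317, 262, 193, 132, 74.
Put 499 kg in truck 1; 1 kg remain.
Put 405 kg in truck 2; 95 kg remain.
Put 381 kg in truck 3; 119 kg remain.
Put 317 kg in truck 4; 183 kg remain.
Put 262 kg in truck 5; 238 kg remain.
Put 193 kg in truck 5; 45 kg remain.
Put 132 kg in truck 4; 51 kg remain.
Put 74 kg in truck 2; 21 kg remain.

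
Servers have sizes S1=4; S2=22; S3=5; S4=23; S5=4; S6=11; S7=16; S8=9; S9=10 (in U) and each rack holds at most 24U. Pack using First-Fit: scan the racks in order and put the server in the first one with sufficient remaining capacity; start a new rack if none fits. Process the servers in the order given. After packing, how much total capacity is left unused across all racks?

S1 (4U) → rack 1 (remaining 20U)
S2 (22U) → rack 2 (remaining 2U)
S3 (5U) → rack 1 (remaining 15U)
S4 (23U) → rack 3 (remaining 1U)
S5 (4U) → rack 1 (remaining 11U)
S6 (11U) → rack 1 (remaining 0U)
S7 (16U) → rack 4 (remaining 8U)
S8 (9U) → rack 5 (remaining 15U)
S9 (10U) → rack 5 (remaining 5U)
5 racks × 24U = 120U; used 104U; unused 16U.

16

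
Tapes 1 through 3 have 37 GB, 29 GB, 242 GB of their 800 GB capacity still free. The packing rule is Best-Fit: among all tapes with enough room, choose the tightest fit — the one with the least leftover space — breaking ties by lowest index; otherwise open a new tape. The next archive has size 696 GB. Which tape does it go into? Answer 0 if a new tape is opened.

No tape has ≥ 696 GB free, so a new tape is opened.

0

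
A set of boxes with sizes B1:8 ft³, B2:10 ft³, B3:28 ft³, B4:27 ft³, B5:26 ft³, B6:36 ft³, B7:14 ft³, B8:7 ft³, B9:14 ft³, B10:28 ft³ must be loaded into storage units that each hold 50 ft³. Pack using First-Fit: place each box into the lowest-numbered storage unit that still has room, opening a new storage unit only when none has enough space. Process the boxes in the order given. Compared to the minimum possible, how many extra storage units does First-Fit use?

First-Fit: [8,10,28] [27,14,7] [26,14] [36] [28] → 5 storage units.
5 boxes exceed 25 ft³ (half the capacity), and no two of those can share a storage unit, so at least 5 storage units are needed.
So 5 is already optimal.

0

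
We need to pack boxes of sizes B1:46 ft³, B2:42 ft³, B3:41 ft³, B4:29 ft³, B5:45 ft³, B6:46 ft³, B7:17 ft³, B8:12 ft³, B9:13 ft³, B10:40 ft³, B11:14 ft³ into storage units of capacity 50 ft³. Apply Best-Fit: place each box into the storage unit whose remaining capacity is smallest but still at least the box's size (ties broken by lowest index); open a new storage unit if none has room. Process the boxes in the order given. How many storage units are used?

storage unit 1: place B1 (46 ft³), 4 ft³ left
storage unit 2: place B2 (42 ft³), 8 ft³ left
storage unit 3: place B3 (41 ft³), 9 ft³ left
storage unit 4: place B4 (29 ft³), 21 ft³ left
storage unit 5: place B5 (45 ft³), 5 ft³ left
storage unit 6: place B6 (46 ft³), 4 ft³ left
storage unit 4: place B7 (17 ft³), 4 ft³ left
storage unit 7: place B8 (12 ft³), 38 ft³ left
storage unit 7: place B9 (13 ft³), 25 ft³ left
storage unit 8: place B10 (40 ft³), 10 ft³ left
storage unit 7: place B11 (14 ft³), 11 ft³ left
Final storage units: [46] [42] [41] [29,17] [45] [46] [12,13,14] [40].

8 storage units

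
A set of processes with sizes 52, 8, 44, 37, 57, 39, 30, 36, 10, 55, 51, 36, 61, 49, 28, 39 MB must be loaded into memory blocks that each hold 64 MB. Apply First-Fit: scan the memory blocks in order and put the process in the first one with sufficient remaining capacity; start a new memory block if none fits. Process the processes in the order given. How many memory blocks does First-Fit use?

13

Put 52 MB in memory block 1; 12 MB remain.
Put 8 MB in memory block 1; 4 MB remain.
Put 44 MB in memory block 2; 20 MB remain.
Put 37 MB in memory block 3; 27 MB remain.
Put 57 MB in memory block 4; 7 MB remain.
Put 39 MB in memory block 5; 25 MB remain.
Put 30 MB in memory block 6; 34 MB remain.
Put 36 MB in memory block 7; 28 MB remain.
Put 10 MB in memory block 2; 10 MB remain.
Put 55 MB in memory block 8; 9 MB remain.
Put 51 MB in memory block 9; 13 MB remain.
Put 36 MB in memory block 10; 28 MB remain.
Put 61 MB in memory block 11; 3 MB remain.
Put 49 MB in memory block 12; 15 MB remain.
Put 28 MB in memory block 6; 6 MB remain.
Put 39 MB in memory block 13; 25 MB remain.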